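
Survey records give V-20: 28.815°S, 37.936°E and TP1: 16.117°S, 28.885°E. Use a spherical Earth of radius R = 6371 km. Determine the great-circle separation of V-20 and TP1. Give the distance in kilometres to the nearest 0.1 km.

Δφ = 12.6980°,  Δλ = -9.0510°
a = sin²(Δφ/2) + cos φ₁ cos φ₂ sin²(Δλ/2) = 0.017469
c = 2·arcsin(√a) = 0.265119 rad = 15.1902°
d = R·c = 6371 × 0.265119 = 1689.1 km

1689.1 km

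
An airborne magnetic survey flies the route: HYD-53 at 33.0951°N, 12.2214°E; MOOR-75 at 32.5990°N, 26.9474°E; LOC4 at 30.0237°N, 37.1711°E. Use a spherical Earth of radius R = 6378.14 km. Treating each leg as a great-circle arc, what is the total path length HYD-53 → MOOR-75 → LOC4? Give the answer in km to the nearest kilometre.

HYD-53→MOOR-75: c = 0.215922 rad, d = 1377.18 km
MOOR-75→LOC4: c = 0.158858 rad, d = 1013.22 km
Total = 1377.18 + 1013.22 = 2390.40 km

2390 km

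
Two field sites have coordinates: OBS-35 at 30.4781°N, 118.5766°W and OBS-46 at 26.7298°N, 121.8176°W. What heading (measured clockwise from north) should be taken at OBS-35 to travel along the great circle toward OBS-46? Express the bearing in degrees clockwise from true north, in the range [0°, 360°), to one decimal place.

218.0°

Δλ = -3.2410°
y = sin Δλ · cos φ₂ = -0.050494
x = cos φ₁ sin φ₂ − sin φ₁ cos φ₂ cos Δλ = -0.064649
θ = atan2(y, x) = -142.0082° → 217.9918° (mod 360°)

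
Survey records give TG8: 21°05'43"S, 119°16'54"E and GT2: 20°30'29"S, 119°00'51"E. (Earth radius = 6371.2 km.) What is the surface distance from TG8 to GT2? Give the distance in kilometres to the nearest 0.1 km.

71.0 km

TG8: φ = -21.09528°, λ = +119.28167°
GT2: φ = -20.50806°, λ = +119.01417°
Δφ = 0.5872°,  Δλ = -0.2675°
a = sin²(Δφ/2) + cos φ₁ cos φ₂ sin²(Δλ/2) = 0.000031
c = 2·arcsin(√a) = 0.011140 rad = 0.6382°
d = R·c = 6371.2 × 0.011140 = 71.0 km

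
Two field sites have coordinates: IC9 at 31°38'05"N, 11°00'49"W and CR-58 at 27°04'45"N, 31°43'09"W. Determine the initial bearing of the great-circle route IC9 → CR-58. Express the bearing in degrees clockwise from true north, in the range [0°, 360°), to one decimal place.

261.1°

IC9: φ = +31.63472°, λ = -11.01361°
CR-58: φ = +27.07917°, λ = -31.71917°
Δλ = -20.7056°
y = sin Δλ · cos φ₂ = -0.314807
x = cos φ₁ sin φ₂ − sin φ₁ cos φ₂ cos Δλ = -0.049262
θ = atan2(y, x) = -98.8936° → 261.1064° (mod 360°)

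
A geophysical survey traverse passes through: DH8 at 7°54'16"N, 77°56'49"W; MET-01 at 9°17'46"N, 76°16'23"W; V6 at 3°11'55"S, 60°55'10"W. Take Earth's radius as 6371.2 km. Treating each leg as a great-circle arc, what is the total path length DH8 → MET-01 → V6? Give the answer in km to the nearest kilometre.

DH8: φ = +7.90444°, λ = -77.94694°
MET-01: φ = +9.29611°, λ = -76.27306°
V6: φ = -3.19861°, λ = -60.91944°
DH8→MET-01: c = 0.037740 rad, d = 240.45 km
MET-01→V6: c = 0.344781 rad, d = 2196.67 km
Total = 240.45 + 2196.67 = 2437.12 km

2437 km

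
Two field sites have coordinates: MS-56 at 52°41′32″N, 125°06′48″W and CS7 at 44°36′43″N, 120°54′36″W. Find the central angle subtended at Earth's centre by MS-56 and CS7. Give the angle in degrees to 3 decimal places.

8.540°

MS-56: φ = +52.69222°, λ = -125.11333°
CS7: φ = +44.61194°, λ = -120.91000°
Δφ = -8.0803°,  Δλ = 4.2033°
a = sin²(Δφ/2) + cos φ₁ cos φ₂ sin²(Δλ/2) = 0.005544
c = 2·arcsin(√a) = 0.149057 rad = 8.5403°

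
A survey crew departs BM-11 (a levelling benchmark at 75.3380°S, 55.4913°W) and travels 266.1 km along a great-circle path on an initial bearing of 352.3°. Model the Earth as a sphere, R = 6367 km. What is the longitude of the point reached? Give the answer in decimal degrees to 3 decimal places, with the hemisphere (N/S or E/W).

56.586°W

δ = d/R = 266.1/6367 = 0.041794 rad
φ₂ = arcsin(sin φ₁ cos δ + cos φ₁ sin δ cos θ)
   = arcsin(-0.96744·0.99913 + 0.25312·0.04178·0.99098) = -72.96204°
λ₂ = λ₁ + atan2(sin θ sin δ cos φ₁, cos δ − sin φ₁ sin φ₂) = -56.58606°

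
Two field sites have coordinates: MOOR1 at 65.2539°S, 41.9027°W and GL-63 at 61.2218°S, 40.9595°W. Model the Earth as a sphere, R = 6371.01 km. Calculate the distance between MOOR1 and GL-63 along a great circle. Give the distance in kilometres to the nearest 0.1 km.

450.8 km

Δφ = 4.0321°,  Δλ = 0.9432°
a = sin²(Δφ/2) + cos φ₁ cos φ₂ sin²(Δλ/2) = 0.001251
c = 2·arcsin(√a) = 0.070761 rad = 4.0543°
d = R·c = 6371.01 × 0.070761 = 450.8 km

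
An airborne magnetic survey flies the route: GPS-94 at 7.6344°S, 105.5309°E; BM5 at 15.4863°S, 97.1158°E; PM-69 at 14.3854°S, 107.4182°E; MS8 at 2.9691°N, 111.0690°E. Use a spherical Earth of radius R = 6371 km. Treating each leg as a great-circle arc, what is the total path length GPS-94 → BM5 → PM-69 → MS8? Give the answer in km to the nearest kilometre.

GPS-94→BM5: c = 0.198613 rad, d = 1265.37 km
BM5→PM-69: c = 0.174776 rad, d = 1113.50 km
PM-69→MS8: c = 0.309407 rad, d = 1971.23 km
Total = 1265.37 + 1113.50 + 1971.23 = 4350.09 km

4350 km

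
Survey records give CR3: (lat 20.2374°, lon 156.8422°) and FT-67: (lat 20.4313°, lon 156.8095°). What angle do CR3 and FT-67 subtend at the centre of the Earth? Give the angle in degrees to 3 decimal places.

0.196°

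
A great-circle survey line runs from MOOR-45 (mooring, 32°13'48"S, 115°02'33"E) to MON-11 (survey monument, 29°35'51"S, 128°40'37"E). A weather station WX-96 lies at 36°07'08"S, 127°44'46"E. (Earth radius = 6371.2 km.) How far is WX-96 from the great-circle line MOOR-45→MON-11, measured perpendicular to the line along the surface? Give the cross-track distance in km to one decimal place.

673.4 km

MOOR-45: φ = -32.23000°, λ = +115.04250°
MON-11: φ = -29.59750°, λ = +128.67694°
WX-96: φ = -36.11889°, λ = +127.74611°
δ₁₃ = central angle MOOR-45→WX-96 = 0.195400 rad  (haversine)
θ₁₃ = bearing MOOR-45→WX-96 = 113.805°,  θ₁₂ = bearing MOOR-45→MON-11 = 80.892°
dₓₜ = R·arcsin(sin δ₁₃ · sin(θ₁₃ − θ₁₂)) = 6371.2·arcsin(0.19416·sin(32.914°)) = 673.419 km
|dₓₜ| = 673.419 km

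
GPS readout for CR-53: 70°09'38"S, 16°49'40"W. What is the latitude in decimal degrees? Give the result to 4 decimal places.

70° + 9′/60 + 38″/3600 = 70 + 0.15000 + 0.01056 = 70.1606°

70.1606°S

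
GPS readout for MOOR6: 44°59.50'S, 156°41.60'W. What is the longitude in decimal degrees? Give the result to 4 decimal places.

156° + 41.60′/60 = 156 + 0.69333 = 156.6933°

156.6933°W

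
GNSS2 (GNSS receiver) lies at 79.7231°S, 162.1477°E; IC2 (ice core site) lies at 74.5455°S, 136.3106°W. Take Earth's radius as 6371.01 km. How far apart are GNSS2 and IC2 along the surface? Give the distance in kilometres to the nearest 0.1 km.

Δφ = 5.1776°,  Δλ = 61.5417°
a = sin²(Δφ/2) + cos φ₁ cos φ₂ sin²(Δλ/2) = 0.014483
c = 2·arcsin(√a) = 0.241278 rad = 13.8242°
d = R·c = 6371.01 × 0.241278 = 1537.2 km

1537.2 km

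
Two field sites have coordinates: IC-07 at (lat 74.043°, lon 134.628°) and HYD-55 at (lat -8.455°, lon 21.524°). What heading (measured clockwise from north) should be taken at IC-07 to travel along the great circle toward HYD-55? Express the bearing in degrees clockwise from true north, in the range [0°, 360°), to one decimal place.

Δλ = -113.1040°
y = sin Δλ · cos φ₂ = -0.909797
x = cos φ₁ sin φ₂ − sin φ₁ cos φ₂ cos Δλ = 0.332759
θ = atan2(y, x) = -69.9100° → 290.0900° (mod 360°)

290.1°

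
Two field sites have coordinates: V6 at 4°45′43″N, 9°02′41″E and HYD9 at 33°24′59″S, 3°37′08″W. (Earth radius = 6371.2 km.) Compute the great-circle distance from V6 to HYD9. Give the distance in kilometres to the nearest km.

4450 km

V6: φ = +4.76194°, λ = +9.04472°
HYD9: φ = -33.41639°, λ = -3.61889°
Δφ = -38.1783°,  Δλ = -12.6636°
a = sin²(Δφ/2) + cos φ₁ cos φ₂ sin²(Δλ/2) = 0.117072
c = 2·arcsin(√a) = 0.698425 rad = 40.0168°
d = R·c = 6371.2 × 0.698425 = 4449.8 km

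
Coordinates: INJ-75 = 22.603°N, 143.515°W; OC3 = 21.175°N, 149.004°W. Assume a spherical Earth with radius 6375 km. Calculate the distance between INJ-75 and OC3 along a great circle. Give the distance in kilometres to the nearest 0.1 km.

588.5 km

Δφ = -1.4280°,  Δλ = -5.4890°
a = sin²(Δφ/2) + cos φ₁ cos φ₂ sin²(Δλ/2) = 0.002129
c = 2·arcsin(√a) = 0.092315 rad = 5.2892°
d = R·c = 6375 × 0.092315 = 588.5 km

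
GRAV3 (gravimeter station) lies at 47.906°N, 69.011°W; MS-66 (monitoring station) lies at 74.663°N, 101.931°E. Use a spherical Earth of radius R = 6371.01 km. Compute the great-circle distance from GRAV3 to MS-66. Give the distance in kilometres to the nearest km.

6369 km

Δφ = 26.7570°,  Δλ = 170.9420°
a = sin²(Δφ/2) + cos φ₁ cos φ₂ sin²(Δλ/2) = 0.229737
c = 2·arcsin(√a) = 0.999734 rad = 57.2805°
d = R·c = 6371.01 × 0.999734 = 6369.3 km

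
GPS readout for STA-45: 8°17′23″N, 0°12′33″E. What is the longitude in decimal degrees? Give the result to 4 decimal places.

0.2092°E

0° + 12′/60 + 33″/3600 = 0 + 0.20000 + 0.00917 = 0.2092°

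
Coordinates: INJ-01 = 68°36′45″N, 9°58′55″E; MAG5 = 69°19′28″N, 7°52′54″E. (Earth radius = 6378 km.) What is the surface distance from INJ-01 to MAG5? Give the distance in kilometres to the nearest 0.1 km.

INJ-01: φ = +68.61250°, λ = +9.98194°
MAG5: φ = +69.32444°, λ = +7.88167°
Δφ = 0.7119°,  Δλ = -2.1003°
a = sin²(Δφ/2) + cos φ₁ cos φ₂ sin²(Δλ/2) = 0.000082
c = 2·arcsin(√a) = 0.018094 rad = 1.0367°
d = R·c = 6378 × 0.018094 = 115.4 km

115.4 km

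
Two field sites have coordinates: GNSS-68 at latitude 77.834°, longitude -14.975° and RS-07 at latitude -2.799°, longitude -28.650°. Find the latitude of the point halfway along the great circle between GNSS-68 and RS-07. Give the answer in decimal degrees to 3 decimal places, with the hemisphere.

37.631°N

Bx = cos φ₂ cos Δλ = 0.970493,  By = cos φ₂ sin Δλ = -0.236132
φₘ = atan2(sin φ₁ + sin φ₂, √((cos φ₁ + Bx)² + By²)) = 37.63090°
λₘ = λ₁ + atan2(By, cos φ₁ + Bx) = -26.27955°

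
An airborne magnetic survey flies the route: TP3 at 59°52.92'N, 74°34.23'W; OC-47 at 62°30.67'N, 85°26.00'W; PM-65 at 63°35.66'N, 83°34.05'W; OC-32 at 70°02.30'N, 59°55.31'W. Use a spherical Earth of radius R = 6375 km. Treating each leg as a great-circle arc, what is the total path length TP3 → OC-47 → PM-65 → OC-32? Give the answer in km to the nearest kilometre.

2050 km

TP3: φ = +59.88200°, λ = -74.57050°
OC-47: φ = +62.51117°, λ = -85.43333°
PM-65: φ = +63.59433°, λ = -83.56750°
OC-32: φ = +70.03833°, λ = -59.92183°
TP3→OC-47: c = 0.102053 rad, d = 650.59 km
OC-47→PM-65: c = 0.023981 rad, d = 152.88 km
PM-65→OC-32: c = 0.195579 rad, d = 1246.82 km
Total = 650.59 + 152.88 + 1246.82 = 2050.28 km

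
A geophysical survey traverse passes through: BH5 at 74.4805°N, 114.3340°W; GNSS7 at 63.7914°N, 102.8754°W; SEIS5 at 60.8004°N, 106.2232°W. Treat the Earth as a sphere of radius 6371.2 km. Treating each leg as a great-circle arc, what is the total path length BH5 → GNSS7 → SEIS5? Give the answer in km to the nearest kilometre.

1642 km

BH5→GNSS7: c = 0.198858 rad, d = 1266.96 km
GNSS7→SEIS5: c = 0.058829 rad, d = 374.81 km
Total = 1266.96 + 374.81 = 1641.78 km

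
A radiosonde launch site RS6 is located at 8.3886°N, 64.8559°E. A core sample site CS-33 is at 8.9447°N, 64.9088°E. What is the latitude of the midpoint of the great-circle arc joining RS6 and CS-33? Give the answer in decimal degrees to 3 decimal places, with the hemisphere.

Bx = cos φ₂ cos Δλ = 0.987838,  By = cos φ₂ sin Δλ = 0.000912
φₘ = atan2(sin φ₁ + sin φ₂, √((cos φ₁ + Bx)² + By²)) = 8.66665°
λₘ = λ₁ + atan2(By, cos φ₁ + Bx) = 64.88233°

8.667°N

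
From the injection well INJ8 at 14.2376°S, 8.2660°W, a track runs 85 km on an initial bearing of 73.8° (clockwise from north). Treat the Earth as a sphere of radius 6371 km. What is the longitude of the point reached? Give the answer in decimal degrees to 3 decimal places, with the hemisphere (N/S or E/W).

7.509°W

δ = d/R = 85/6371 = 0.013342 rad
φ₂ = arcsin(sin φ₁ cos δ + cos φ₁ sin δ cos θ)
   = arcsin(-0.24594·0.99991 + 0.96928·0.01334·0.27899) = -14.02315°
λ₂ = λ₁ + atan2(sin θ sin δ cos φ₁, cos δ − sin φ₁ sin φ₂) = -7.50938°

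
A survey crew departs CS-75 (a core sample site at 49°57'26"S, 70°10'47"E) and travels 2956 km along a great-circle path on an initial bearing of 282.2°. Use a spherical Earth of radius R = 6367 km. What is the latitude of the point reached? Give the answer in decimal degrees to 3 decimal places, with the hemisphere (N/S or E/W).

38.583°S

CS-75: φ = -49.95722°, λ = +70.17972°
δ = d/R = 2956/6367 = 0.464269 rad
φ₂ = arcsin(sin φ₁ cos δ + cos φ₁ sin δ cos θ)
   = arcsin(-0.76556·0.89415 + 0.64336·0.44777·0.21132) = -38.58324°
λ₂ = λ₁ + atan2(sin θ sin δ cos φ₁, cos δ − sin φ₁ sin φ₂) = 36.13250°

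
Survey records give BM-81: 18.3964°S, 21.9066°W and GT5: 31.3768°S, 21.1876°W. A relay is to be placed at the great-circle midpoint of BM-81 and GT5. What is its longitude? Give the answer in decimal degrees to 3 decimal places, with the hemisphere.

Bx = cos φ₂ cos Δλ = 0.853694,  By = cos φ₂ sin Δλ = 0.010714
φₘ = atan2(sin φ₁ + sin φ₂, √((cos φ₁ + Bx)² + By²)) = -24.88703°
λₘ = λ₁ + atan2(By, cos φ₁ + Bx) = -21.56607°

21.566°W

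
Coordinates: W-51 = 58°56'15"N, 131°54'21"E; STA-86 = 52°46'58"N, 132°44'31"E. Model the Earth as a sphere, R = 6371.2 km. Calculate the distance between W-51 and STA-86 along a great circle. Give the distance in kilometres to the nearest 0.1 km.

686.4 km

W-51: φ = +58.93750°, λ = +131.90583°
STA-86: φ = +52.78278°, λ = +132.74194°
Δφ = -6.1547°,  Δλ = 0.8361°
a = sin²(Δφ/2) + cos φ₁ cos φ₂ sin²(Δλ/2) = 0.002899
c = 2·arcsin(√a) = 0.107730 rad = 6.1725°
d = R·c = 6371.2 × 0.107730 = 686.4 km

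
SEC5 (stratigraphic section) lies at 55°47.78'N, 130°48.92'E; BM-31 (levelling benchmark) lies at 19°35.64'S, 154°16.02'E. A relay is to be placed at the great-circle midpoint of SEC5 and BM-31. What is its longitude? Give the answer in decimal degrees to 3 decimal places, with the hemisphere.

SEC5: φ = +55.79633°, λ = +130.81533°
BM-31: φ = -19.59400°, λ = +154.26700°
Bx = cos φ₂ cos Δλ = 0.864272,  By = cos φ₂ sin Δλ = 0.374930
φₘ = atan2(sin φ₁ + sin φ₂, √((cos φ₁ + Bx)² + By²)) = 18.43745°
λₘ = λ₁ + atan2(By, cos φ₁ + Bx) = 145.54233°

145.542°E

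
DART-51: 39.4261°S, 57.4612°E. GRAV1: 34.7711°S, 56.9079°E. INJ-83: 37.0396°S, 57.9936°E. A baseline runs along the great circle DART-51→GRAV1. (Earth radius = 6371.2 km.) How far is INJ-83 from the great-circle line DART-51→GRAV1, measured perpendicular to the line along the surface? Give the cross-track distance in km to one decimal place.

72.8 km

δ₁₃ = central angle DART-51→INJ-83 = 0.042287 rad  (haversine)
θ₁₃ = bearing DART-51→INJ-83 = 10.105°,  θ₁₂ = bearing DART-51→GRAV1 = 354.416°
dₓₜ = R·arcsin(sin δ₁₃ · sin(θ₁₃ − θ₁₂)) = 6371.2·arcsin(0.04227·sin(-344.311°)) = 72.835 km
|dₓₜ| = 72.835 km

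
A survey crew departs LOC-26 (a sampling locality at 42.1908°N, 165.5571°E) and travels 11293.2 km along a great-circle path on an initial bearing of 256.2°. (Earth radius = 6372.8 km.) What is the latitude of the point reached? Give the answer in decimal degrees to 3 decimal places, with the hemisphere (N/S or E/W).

17.905°S

δ = d/R = 11293.2/6372.8 = 1.772094 rad
φ₂ = arcsin(sin φ₁ cos δ + cos φ₁ sin δ cos θ)
   = arcsin(0.67160·-0.19994 + 0.74091·0.97981·-0.23853) = -17.90529°
λ₂ = λ₁ + atan2(sin θ sin δ cos φ₁, cos δ − sin φ₁ sin φ₂) = 76.08854°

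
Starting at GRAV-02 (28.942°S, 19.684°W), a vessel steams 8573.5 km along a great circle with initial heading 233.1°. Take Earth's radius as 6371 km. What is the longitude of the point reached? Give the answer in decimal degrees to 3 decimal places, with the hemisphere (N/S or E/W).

116.118°W

δ = d/R = 8573.5/6371 = 1.345707 rad
φ₂ = arcsin(sin φ₁ cos δ + cos φ₁ sin δ cos θ)
   = arcsin(-0.48392·0.22319 + 0.87511·0.97477·-0.60042) = -38.32986°
λ₂ = λ₁ + atan2(sin θ sin δ cos φ₁, cos δ − sin φ₁ sin φ₂) = -116.11835°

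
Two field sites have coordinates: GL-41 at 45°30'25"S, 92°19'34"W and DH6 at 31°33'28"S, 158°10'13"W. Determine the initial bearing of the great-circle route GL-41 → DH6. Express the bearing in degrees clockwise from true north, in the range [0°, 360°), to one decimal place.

GL-41: φ = -45.50694°, λ = -92.32611°
DH6: φ = -31.55778°, λ = -158.17028°
Δλ = -65.8442°
y = sin Δλ · cos φ₂ = -0.777498
x = cos φ₁ sin φ₂ − sin φ₁ cos φ₂ cos Δλ = -0.118040
θ = atan2(y, x) = -98.6328° → 261.3672° (mod 360°)

261.4°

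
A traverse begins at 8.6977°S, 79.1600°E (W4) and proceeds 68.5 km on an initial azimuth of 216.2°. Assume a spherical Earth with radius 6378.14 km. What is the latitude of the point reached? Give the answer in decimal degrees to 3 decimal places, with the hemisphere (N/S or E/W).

9.194°S

δ = d/R = 68.5/6378.14 = 0.010740 rad
φ₂ = arcsin(sin φ₁ cos δ + cos φ₁ sin δ cos θ)
   = arcsin(-0.15122·0.99994 + 0.98850·0.01074·-0.80696) = -9.19408°
λ₂ = λ₁ + atan2(sin θ sin δ cos φ₁, cos δ − sin φ₁ sin φ₂) = 78.79185°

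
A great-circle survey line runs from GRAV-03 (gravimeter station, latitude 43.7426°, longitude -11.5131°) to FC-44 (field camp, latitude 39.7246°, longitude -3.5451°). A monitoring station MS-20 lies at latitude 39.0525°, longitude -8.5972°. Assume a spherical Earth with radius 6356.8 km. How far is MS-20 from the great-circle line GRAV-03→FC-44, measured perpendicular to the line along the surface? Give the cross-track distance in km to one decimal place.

309.6 km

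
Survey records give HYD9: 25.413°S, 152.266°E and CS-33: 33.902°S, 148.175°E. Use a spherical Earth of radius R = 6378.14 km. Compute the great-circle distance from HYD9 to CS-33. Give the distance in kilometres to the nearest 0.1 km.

Δφ = -8.4890°,  Δλ = -4.0910°
a = sin²(Δφ/2) + cos φ₁ cos φ₂ sin²(Δλ/2) = 0.006433
c = 2·arcsin(√a) = 0.160584 rad = 9.2008°
d = R·c = 6378.14 × 0.160584 = 1024.2 km

1024.2 km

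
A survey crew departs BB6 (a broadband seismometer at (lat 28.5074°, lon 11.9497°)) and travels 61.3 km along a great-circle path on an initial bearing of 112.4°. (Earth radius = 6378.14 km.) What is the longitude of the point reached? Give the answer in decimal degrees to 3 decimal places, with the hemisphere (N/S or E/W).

δ = d/R = 61.3/6378.14 = 0.009611 rad
φ₂ = arcsin(sin φ₁ cos δ + cos φ₁ sin δ cos θ)
   = arcsin(0.47727·0.99995 + 0.87876·0.00961·-0.38107) = 28.29633°
λ₂ = λ₁ + atan2(sin θ sin δ cos φ₁, cos δ − sin φ₁ sin φ₂) = 12.52791°

12.528°E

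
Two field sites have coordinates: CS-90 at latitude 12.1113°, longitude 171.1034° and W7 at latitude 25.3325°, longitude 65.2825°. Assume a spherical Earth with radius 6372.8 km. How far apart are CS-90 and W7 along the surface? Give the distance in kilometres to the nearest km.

Δφ = 13.2212°,  Δλ = -105.8209°
a = sin²(Δφ/2) + cos φ₁ cos φ₂ sin²(Δλ/2) = 0.575579
c = 2·arcsin(√a) = 1.722536 rad = 98.6940°
d = R·c = 6372.8 × 1.722536 = 10977.4 km

10977 km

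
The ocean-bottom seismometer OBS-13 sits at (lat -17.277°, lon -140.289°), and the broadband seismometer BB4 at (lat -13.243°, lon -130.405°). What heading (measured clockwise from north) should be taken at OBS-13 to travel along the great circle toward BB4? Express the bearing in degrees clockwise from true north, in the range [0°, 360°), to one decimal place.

Δλ = 9.8840°
y = sin Δλ · cos φ₂ = 0.167089
x = cos φ₁ sin φ₂ − sin φ₁ cos φ₂ cos Δλ = 0.066057
θ = atan2(y, x) = 68.4290° → 68.4290° (mod 360°)

68.4°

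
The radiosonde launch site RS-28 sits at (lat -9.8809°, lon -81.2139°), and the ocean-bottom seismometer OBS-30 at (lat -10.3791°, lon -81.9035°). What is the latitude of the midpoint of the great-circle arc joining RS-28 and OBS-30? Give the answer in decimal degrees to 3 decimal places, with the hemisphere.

10.130°S

Bx = cos φ₂ cos Δλ = 0.983566,  By = cos φ₂ sin Δλ = -0.011839
φₘ = atan2(sin φ₁ + sin φ₂, √((cos φ₁ + Bx)² + By²)) = -10.13018°
λₘ = λ₁ + atan2(By, cos φ₁ + Bx) = -81.55843°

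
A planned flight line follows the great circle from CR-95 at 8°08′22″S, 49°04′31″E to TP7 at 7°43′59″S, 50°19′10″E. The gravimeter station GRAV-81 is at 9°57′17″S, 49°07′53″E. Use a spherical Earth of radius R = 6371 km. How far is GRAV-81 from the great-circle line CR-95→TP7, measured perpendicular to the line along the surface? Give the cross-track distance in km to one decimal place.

CR-95: φ = -8.13944°, λ = +49.07528°
TP7: φ = -7.73306°, λ = +50.31944°
GRAV-81: φ = -9.95472°, λ = +49.13139°
δ₁₃ = central angle CR-95→GRAV-81 = 0.031697 rad  (haversine)
θ₁₃ = bearing CR-95→GRAV-81 = 178.256°,  θ₁₂ = bearing CR-95→TP7 = 71.834°
dₓₜ = R·arcsin(sin δ₁₃ · sin(θ₁₃ − θ₁₂)) = 6371·arcsin(0.03169·sin(106.422°)) = 193.703 km
|dₓₜ| = 193.703 km

193.7 km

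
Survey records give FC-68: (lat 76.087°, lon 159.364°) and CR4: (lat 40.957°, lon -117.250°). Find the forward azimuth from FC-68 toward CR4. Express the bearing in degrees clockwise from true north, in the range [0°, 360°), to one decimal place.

84.4°

Δλ = 83.3860°
y = sin Δλ · cos φ₂ = 0.750176
x = cos φ₁ sin φ₂ − sin φ₁ cos φ₂ cos Δλ = 0.073180
θ = atan2(y, x) = 84.4284° → 84.4284° (mod 360°)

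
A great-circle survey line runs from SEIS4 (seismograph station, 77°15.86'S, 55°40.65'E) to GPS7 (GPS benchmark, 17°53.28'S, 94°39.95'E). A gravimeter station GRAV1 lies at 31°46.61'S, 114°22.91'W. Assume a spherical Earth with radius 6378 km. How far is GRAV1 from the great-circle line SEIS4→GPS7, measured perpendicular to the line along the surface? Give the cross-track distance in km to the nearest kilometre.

SEIS4: φ = -77.26433°, λ = +55.67750°
GPS7: φ = -17.88800°, λ = +94.66583°
GRAV1: φ = -31.77683°, λ = -114.38183°
δ₁₃ = central angle SEIS4→GRAV1 = 1.235487 rad  (haversine)
θ₁₃ = bearing SEIS4→GRAV1 = 188.940°,  θ₁₂ = bearing SEIS4→GPS7 = 42.484°
dₓₜ = R·arcsin(sin δ₁₃ · sin(θ₁₃ − θ₁₂)) = 6378·arcsin(0.94431·sin(146.457°)) = 3501.237 km
|dₓₜ| = 3501.237 km

3501 km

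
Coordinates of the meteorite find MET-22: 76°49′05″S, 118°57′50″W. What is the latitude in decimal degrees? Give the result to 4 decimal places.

76° + 49′/60 + 5″/3600 = 76 + 0.81667 + 0.00139 = 76.8181°

76.8181°S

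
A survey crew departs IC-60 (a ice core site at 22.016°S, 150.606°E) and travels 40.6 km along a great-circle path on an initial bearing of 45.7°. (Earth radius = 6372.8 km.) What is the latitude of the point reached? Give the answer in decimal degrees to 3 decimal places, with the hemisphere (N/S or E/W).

δ = d/R = 40.6/6372.8 = 0.006371 rad
φ₂ = arcsin(sin φ₁ cos δ + cos φ₁ sin δ cos θ)
   = arcsin(-0.37487·0.99998 + 0.92708·0.00637·0.69842) = -21.76082°
λ₂ = λ₁ + atan2(sin θ sin δ cos φ₁, cos δ − sin φ₁ sin φ₂) = 150.88729°

21.761°S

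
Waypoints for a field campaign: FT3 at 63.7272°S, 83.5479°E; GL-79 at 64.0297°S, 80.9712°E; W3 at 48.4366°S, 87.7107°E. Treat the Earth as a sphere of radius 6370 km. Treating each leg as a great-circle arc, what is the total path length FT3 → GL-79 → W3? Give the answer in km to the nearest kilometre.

FT3→GL-79: c = 0.020490 rad, d = 130.52 km
GL-79→W3: c = 0.279522 rad, d = 1780.56 km
Total = 130.52 + 1780.56 = 1911.08 km

1911 km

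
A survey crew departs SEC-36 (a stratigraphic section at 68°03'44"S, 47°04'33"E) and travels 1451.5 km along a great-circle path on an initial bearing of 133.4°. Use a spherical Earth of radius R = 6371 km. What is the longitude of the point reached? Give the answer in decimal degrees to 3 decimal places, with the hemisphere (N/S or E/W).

83.797°E

SEC-36: φ = -68.06222°, λ = +47.07583°
δ = d/R = 1451.5/6371 = 0.227829 rad
φ₂ = arcsin(sin φ₁ cos δ + cos φ₁ sin δ cos θ)
   = arcsin(-0.92759·0.97416 + 0.37360·0.22586·-0.68709) = -74.07013°
λ₂ = λ₁ + atan2(sin θ sin δ cos φ₁, cos δ − sin φ₁ sin φ₂) = 83.79722°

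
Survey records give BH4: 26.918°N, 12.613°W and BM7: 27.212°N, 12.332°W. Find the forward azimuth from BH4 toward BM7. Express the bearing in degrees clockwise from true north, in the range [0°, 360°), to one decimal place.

Δλ = 0.2810°
y = sin Δλ · cos φ₂ = 0.004362
x = cos φ₁ sin φ₂ − sin φ₁ cos φ₂ cos Δλ = 0.005136
θ = atan2(y, x) = 40.3378° → 40.3378° (mod 360°)

40.3°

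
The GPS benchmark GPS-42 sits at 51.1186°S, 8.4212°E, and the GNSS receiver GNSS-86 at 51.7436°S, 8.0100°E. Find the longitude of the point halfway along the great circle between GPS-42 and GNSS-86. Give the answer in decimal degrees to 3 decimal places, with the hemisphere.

Bx = cos φ₂ cos Δλ = 0.619166,  By = cos φ₂ sin Δλ = -0.004444
φₘ = atan2(sin φ₁ + sin φ₂, √((cos φ₁ + Bx)² + By²)) = -51.43128°
λₘ = λ₁ + atan2(By, cos φ₁ + Bx) = 8.21701°

8.217°E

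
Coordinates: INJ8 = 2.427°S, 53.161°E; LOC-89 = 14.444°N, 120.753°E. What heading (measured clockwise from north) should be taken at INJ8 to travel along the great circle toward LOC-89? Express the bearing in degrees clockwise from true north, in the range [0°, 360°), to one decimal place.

73.5°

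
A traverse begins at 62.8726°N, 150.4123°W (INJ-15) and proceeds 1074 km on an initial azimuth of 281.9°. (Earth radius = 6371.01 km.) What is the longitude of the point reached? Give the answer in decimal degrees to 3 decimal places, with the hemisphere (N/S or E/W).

δ = d/R = 1074/6371.01 = 0.168576 rad
φ₂ = arcsin(sin φ₁ cos δ + cos φ₁ sin δ cos θ)
   = arcsin(0.88999·0.98582 + 0.45597·0.16778·0.20620) = 63.27229°
λ₂ = λ₁ + atan2(sin θ sin δ cos φ₁, cos δ − sin φ₁ sin φ₂) = -171.82179°

171.822°W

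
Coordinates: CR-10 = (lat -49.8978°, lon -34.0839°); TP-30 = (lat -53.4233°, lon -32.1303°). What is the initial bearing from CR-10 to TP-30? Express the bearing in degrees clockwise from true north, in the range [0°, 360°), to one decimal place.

Δλ = 1.9536°
y = sin Δλ · cos φ₂ = 0.020314
x = cos φ₁ sin φ₂ − sin φ₁ cos φ₂ cos Δλ = -0.061758
θ = atan2(y, x) = 161.7922° → 161.7922° (mod 360°)

161.8°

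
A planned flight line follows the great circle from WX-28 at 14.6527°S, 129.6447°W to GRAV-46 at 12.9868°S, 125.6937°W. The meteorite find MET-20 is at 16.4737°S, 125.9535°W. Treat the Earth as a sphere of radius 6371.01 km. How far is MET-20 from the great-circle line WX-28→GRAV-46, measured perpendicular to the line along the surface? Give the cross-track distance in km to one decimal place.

δ₁₃ = central angle WX-28→MET-20 = 0.069723 rad  (haversine)
θ₁₃ = bearing WX-28→MET-20 = 117.604°,  θ₁₂ = bearing WX-28→GRAV-46 = 67.010°
dₓₜ = R·arcsin(sin δ₁₃ · sin(θ₁₃ − θ₁₂)) = 6371.01·arcsin(0.06967·sin(50.594°)) = 343.108 km
|dₓₜ| = 343.108 km

343.1 km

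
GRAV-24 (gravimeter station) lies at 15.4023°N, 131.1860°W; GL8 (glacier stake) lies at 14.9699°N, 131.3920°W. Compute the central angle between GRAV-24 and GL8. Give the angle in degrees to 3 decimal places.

Δφ = -0.4324°,  Δλ = -0.2060°
a = sin²(Δφ/2) + cos φ₁ cos φ₂ sin²(Δλ/2) = 0.000017
c = 2·arcsin(√a) = 0.008306 rad = 0.4759°

0.476°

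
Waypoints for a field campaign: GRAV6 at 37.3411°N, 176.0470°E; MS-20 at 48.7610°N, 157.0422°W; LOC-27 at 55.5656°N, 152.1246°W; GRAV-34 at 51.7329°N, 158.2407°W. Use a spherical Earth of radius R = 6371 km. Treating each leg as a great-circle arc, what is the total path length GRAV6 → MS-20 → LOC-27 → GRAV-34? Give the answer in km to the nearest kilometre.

3922 km

GRAV6→MS-20: c = 0.393820 rad, d = 2509.03 km
MS-20→LOC-27: c = 0.129830 rad, d = 827.15 km
LOC-27→GRAV-34: c = 0.092009 rad, d = 586.19 km
Total = 2509.03 + 827.15 + 586.19 = 3922.37 km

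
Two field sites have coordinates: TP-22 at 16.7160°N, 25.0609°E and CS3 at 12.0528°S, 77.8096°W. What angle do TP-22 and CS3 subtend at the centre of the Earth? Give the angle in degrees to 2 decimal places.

Δφ = -28.7688°,  Δλ = -102.8705°
a = sin²(Δφ/2) + cos φ₁ cos φ₂ sin²(Δλ/2) = 0.634346
c = 2·arcsin(√a) = 1.842832 rad = 105.5865°

105.59°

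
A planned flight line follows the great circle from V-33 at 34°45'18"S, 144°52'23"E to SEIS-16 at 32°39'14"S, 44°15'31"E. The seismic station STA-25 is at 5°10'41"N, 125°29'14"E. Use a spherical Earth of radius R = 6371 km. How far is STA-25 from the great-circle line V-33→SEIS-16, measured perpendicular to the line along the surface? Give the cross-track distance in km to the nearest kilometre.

4866 km

V-33: φ = -34.75500°, λ = +144.87306°
SEIS-16: φ = -32.65389°, λ = +44.25861°
STA-25: φ = +5.17806°, λ = +125.48722°
δ₁₃ = central angle V-33→STA-25 = 0.766411 rad  (haversine)
θ₁₃ = bearing V-33→STA-25 = 331.534°,  θ₁₂ = bearing V-33→SEIS-16 = 237.278°
dₓₜ = R·arcsin(sin δ₁₃ · sin(θ₁₃ − θ₁₂)) = 6371·arcsin(0.69355·sin(94.256°)) = 4865.915 km
|dₓₜ| = 4865.915 km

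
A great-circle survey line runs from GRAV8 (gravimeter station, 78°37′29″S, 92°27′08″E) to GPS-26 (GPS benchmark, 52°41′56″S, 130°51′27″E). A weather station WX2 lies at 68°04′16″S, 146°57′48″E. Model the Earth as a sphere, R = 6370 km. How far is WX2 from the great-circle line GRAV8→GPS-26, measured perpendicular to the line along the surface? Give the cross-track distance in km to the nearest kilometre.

GRAV8: φ = -78.62472°, λ = +92.45222°
GPS-26: φ = -52.69889°, λ = +130.85750°
WX2: φ = -68.07111°, λ = +146.96333°
δ₁₃ = central angle GRAV8→WX2 = 0.310478 rad  (haversine)
θ₁₃ = bearing GRAV8→WX2 = 84.443°,  θ₁₂ = bearing GRAV8→GPS-26 = 50.651°
dₓₜ = R·arcsin(sin δ₁₃ · sin(θ₁₃ − θ₁₂)) = 6370·arcsin(0.30551·sin(33.792°)) = 1087.664 km
|dₓₜ| = 1087.664 km

1088 km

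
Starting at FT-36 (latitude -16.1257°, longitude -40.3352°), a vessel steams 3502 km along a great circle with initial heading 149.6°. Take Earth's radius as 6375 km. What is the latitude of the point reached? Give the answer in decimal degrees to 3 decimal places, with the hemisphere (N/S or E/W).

42.028°S

δ = d/R = 3502/6375 = 0.549333 rad
φ₂ = arcsin(sin φ₁ cos δ + cos φ₁ sin δ cos θ)
   = arcsin(-0.27775·0.85287 + 0.96065·0.52212·-0.86251) = -42.02831°
λ₂ = λ₁ + atan2(sin θ sin δ cos φ₁, cos δ − sin φ₁ sin φ₂) = -19.49961°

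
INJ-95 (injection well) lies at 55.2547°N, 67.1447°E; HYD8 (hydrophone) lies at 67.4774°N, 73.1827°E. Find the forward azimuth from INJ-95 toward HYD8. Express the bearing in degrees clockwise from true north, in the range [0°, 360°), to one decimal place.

Δλ = 6.0380°
y = sin Δλ · cos φ₂ = 0.040292
x = cos φ₁ sin φ₂ − sin φ₁ cos φ₂ cos Δλ = 0.213458
θ = atan2(y, x) = 10.6893° → 10.6893° (mod 360°)

10.7°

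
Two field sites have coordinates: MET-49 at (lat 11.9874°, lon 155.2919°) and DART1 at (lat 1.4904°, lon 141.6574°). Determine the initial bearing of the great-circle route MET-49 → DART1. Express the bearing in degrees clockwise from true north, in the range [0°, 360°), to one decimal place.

Δλ = -13.6345°
y = sin Δλ · cos φ₂ = -0.235648
x = cos φ₁ sin φ₂ − sin φ₁ cos φ₂ cos Δλ = -0.176333
θ = atan2(y, x) = -126.8072° → 233.1928° (mod 360°)

233.2°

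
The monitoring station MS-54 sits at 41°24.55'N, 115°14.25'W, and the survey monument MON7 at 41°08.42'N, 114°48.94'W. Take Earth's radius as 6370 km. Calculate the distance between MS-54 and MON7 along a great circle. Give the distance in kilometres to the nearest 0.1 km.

MS-54: φ = +41.40917°, λ = -115.23750°
MON7: φ = +41.14033°, λ = -114.81567°
Δφ = -0.2688°,  Δλ = 0.4218°
a = sin²(Δφ/2) + cos φ₁ cos φ₂ sin²(Δλ/2) = 0.000013
c = 2·arcsin(√a) = 0.007255 rad = 0.4157°
d = R·c = 6370 × 0.007255 = 46.2 km

46.2 km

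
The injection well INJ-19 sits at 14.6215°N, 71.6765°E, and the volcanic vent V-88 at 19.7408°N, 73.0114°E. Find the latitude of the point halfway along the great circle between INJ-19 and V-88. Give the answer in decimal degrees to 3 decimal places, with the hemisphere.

Bx = cos φ₂ cos Δλ = 0.940975,  By = cos φ₂ sin Δλ = 0.021927
φₘ = atan2(sin φ₁ + sin φ₂, √((cos φ₁ + Bx)² + By²)) = 17.18225°
λₘ = λ₁ + atan2(By, cos φ₁ + Bx) = 72.33472°

17.182°N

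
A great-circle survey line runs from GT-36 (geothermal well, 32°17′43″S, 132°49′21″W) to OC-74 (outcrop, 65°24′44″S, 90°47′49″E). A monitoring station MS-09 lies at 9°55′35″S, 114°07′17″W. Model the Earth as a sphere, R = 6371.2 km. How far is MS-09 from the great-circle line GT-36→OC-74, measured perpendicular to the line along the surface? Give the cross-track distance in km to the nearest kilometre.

1268 km

GT-36: φ = -32.29528°, λ = -132.82250°
OC-74: φ = -65.41222°, λ = +90.79694°
MS-09: φ = -9.92639°, λ = -114.12139°
δ₁₃ = central angle GT-36→MS-09 = 0.493264 rad  (haversine)
θ₁₃ = bearing GT-36→MS-09 = 41.837°,  θ₁₂ = bearing GT-36→OC-74 = 197.160°
dₓₜ = R·arcsin(sin δ₁₃ · sin(θ₁₃ − θ₁₂)) = 6371.2·arcsin(0.47350·sin(-155.323°)) = -1267.861 km
|dₓₜ| = 1267.861 km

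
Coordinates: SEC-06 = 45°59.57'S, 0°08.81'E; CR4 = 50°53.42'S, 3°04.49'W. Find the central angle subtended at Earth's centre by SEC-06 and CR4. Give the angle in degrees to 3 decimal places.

5.342°

SEC-06: φ = -45.99283°, λ = +0.14683°
CR4: φ = -50.89033°, λ = -3.07483°
Δφ = -4.8975°,  Δλ = -3.2217°
a = sin²(Δφ/2) + cos φ₁ cos φ₂ sin²(Δλ/2) = 0.002172
c = 2·arcsin(√a) = 0.093239 rad = 5.3422°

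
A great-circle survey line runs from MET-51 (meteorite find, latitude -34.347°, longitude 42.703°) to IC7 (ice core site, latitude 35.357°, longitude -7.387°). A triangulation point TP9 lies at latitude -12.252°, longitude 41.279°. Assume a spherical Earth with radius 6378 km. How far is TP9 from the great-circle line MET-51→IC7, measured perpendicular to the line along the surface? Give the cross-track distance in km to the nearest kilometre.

δ₁₃ = central angle MET-51→TP9 = 0.386292 rad  (haversine)
θ₁₃ = bearing MET-51→TP9 = 356.304°,  θ₁₂ = bearing MET-51→IC7 = 321.017°
dₓₜ = R·arcsin(sin δ₁₃ · sin(θ₁₃ − θ₁₂)) = 6378·arcsin(0.37676·sin(35.287°)) = 1399.335 km
|dₓₜ| = 1399.335 km

1399 km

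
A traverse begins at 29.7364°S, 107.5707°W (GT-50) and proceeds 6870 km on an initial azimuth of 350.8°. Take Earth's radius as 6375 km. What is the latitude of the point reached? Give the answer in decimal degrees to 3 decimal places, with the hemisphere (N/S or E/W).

31.346°N

δ = d/R = 6870/6375 = 1.077647 rad
φ₂ = arcsin(sin φ₁ cos δ + cos φ₁ sin δ cos θ)
   = arcsin(-0.49601·0.47340 + 0.86832·0.88085·0.98714) = 31.34581°
λ₂ = λ₁ + atan2(sin θ sin δ cos φ₁, cos δ − sin φ₁ sin φ₂) = -117.06206°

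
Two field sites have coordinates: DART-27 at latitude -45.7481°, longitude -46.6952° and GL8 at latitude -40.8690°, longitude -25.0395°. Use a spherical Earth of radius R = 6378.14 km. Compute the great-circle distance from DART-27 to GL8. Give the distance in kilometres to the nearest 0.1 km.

Δφ = 4.8791°,  Δλ = 21.6557°
a = sin²(Δφ/2) + cos φ₁ cos φ₂ sin²(Δλ/2) = 0.020435
c = 2·arcsin(√a) = 0.286882 rad = 16.4371°
d = R·c = 6378.14 × 0.286882 = 1829.8 km

1829.8 km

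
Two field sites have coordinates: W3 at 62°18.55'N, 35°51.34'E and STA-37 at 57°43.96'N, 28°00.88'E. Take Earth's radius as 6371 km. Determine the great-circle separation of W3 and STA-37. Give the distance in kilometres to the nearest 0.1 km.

669.0 km

W3: φ = +62.30917°, λ = +35.85567°
STA-37: φ = +57.73267°, λ = +28.01467°
Δφ = -4.5765°,  Δλ = -7.8410°
a = sin²(Δφ/2) + cos φ₁ cos φ₂ sin²(Δλ/2) = 0.002754
c = 2·arcsin(√a) = 0.105004 rad = 6.0163°
d = R·c = 6371 × 0.105004 = 669.0 km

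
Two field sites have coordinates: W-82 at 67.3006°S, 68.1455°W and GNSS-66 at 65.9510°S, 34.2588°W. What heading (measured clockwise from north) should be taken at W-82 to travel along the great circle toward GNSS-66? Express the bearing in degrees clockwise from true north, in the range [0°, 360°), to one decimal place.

Δλ = 33.8867°
y = sin Δλ · cos φ₂ = 0.227213
x = cos φ₁ sin φ₂ − sin φ₁ cos φ₂ cos Δλ = -0.040306
θ = atan2(y, x) = 100.0592° → 100.0592° (mod 360°)

100.1°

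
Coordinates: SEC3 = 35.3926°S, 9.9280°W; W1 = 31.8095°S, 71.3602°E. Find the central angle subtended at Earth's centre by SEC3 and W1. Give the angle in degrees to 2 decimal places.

65.78°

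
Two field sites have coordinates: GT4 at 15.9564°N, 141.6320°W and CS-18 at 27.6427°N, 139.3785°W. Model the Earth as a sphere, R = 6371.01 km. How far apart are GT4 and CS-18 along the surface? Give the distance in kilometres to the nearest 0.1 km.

1320.0 km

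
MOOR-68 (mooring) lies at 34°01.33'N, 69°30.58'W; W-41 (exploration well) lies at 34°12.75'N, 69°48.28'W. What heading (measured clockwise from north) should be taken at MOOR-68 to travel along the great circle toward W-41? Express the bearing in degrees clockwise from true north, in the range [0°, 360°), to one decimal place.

308.0°

MOOR-68: φ = +34.02217°, λ = -69.50967°
W-41: φ = +34.21250°, λ = -69.80467°
Δλ = -0.2950°
y = sin Δλ · cos φ₂ = -0.004258
x = cos φ₁ sin φ₂ − sin φ₁ cos φ₂ cos Δλ = 0.003328
θ = atan2(y, x) = -51.9871° → 308.0129° (mod 360°)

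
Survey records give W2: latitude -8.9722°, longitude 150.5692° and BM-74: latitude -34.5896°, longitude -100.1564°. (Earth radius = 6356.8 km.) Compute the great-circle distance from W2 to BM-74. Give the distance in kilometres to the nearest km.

Δφ = -25.6174°,  Δλ = 109.2744°
a = sin²(Δφ/2) + cos φ₁ cos φ₂ sin²(Δλ/2) = 0.589943
c = 2·arcsin(√a) = 1.751666 rad = 100.3631°
d = R·c = 6356.8 × 1.751666 = 11135.0 km

11135 km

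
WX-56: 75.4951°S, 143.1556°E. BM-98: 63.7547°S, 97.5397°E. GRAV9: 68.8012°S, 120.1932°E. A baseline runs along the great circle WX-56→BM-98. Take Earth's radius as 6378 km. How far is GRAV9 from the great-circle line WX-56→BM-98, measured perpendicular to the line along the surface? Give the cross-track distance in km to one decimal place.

δ₁₃ = central angle WX-56→GRAV9 = 0.167489 rad  (haversine)
θ₁₃ = bearing WX-56→GRAV9 = 302.196°,  θ₁₂ = bearing WX-56→BM-98 = 283.318°
dₓₜ = R·arcsin(sin δ₁₃ · sin(θ₁₃ − θ₁₂)) = 6378·arcsin(0.16671·sin(18.878°)) = 344.194 km
|dₓₜ| = 344.194 km

344.2 km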